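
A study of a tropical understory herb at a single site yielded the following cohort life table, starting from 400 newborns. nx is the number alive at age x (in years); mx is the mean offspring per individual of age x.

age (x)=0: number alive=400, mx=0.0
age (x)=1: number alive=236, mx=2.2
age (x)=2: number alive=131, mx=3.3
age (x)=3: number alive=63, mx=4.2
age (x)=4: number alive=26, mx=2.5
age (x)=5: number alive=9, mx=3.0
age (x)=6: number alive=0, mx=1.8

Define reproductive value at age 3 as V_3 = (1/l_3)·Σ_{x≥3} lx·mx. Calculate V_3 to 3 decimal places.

lx = nx/n0 = nx/400: 1, 0.59, 0.3275, 0.1575, 0.065, 0.0225, 0
lx·mx for x ≥ 3: 0.6615, 0.1625, 0.0675, 0 → sum = 0.8915
V_3 = 0.8915 / l_3 = 0.8915 / 0.1575 = 5.660317… → 5.660

5.660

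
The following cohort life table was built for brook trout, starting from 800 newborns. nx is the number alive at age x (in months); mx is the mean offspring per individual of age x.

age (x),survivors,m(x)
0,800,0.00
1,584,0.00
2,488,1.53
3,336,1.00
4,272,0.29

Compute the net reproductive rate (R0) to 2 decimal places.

lx = nx/n0 = nx/800: 1, 0.73, 0.61, 0.42, 0.34
lx·mx by age: 0, 0, 0.9333, 0.42, 0.0986
R0 = Σ lx·mx = 1.4519 → 1.45

1.45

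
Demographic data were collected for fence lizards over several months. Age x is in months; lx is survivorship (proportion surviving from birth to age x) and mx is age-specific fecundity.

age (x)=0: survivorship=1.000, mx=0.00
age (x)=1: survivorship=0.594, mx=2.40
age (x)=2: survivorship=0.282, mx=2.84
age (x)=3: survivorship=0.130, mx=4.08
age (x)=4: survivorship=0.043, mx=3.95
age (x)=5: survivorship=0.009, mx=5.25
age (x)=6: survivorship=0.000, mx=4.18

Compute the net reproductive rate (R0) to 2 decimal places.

2.97

lx·mx by age: 0, 1.4256, 0.80088, 0.5304, 0.16985, 0.04725, 0
R0 = Σ lx·mx = 2.97398 → 2.97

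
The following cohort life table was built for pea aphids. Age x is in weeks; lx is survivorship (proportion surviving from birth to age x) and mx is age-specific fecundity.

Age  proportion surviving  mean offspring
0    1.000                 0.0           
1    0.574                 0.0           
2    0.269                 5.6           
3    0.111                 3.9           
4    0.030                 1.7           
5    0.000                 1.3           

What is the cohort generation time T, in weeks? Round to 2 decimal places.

lx·mx: 0, 0, 1.5064, 0.4329, 0.051, 0 → R0 = 1.9903
x·lx·mx: 0, 0, 3.0128, 1.2987, 0.204, 0 → Σ = 4.5155
T = 4.5155 / 1.9903 = 2.268753… → 2.27

2.27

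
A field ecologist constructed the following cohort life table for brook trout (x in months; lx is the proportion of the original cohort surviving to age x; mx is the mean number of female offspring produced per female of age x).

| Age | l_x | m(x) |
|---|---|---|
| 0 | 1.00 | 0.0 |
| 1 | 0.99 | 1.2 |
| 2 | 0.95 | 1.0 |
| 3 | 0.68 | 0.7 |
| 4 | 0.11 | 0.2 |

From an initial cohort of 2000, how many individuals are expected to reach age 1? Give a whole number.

1980

Expected survivors = N0 · l_1 = 2000 × 0.99 = 1980 → 1980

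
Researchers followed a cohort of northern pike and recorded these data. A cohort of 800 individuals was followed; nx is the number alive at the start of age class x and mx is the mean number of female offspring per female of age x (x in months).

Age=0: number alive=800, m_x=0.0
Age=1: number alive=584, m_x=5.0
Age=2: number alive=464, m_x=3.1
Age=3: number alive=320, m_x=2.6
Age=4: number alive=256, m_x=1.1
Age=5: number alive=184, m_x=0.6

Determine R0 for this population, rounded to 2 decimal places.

6.98

lx = nx/n0 = nx/800: 1, 0.73, 0.58, 0.4, 0.32, 0.23
lx·mx by age: 0, 3.65, 1.798, 1.04, 0.352, 0.138
R0 = Σ lx·mx = 6.978 → 6.98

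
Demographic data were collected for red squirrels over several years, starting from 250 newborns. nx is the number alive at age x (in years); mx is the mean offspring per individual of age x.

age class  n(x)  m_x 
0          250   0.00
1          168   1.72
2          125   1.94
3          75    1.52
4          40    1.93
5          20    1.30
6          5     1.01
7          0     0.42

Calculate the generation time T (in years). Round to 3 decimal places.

lx = nx/n0 = nx/250: 1, 0.672, 0.5, 0.3, 0.16, 0.08, 0.02, 0
lx·mx: 0, 1.15584, 0.97, 0.456, 0.3088, 0.104, 0.0202, 0 → R0 = 3.01484
x·lx·mx: 0, 1.15584, 1.94, 1.368, 1.2352, 0.52, 0.1212, 0 → Σ = 6.34024
T = 6.34024 / 3.01484 = 2.10301… → 2.103

2.103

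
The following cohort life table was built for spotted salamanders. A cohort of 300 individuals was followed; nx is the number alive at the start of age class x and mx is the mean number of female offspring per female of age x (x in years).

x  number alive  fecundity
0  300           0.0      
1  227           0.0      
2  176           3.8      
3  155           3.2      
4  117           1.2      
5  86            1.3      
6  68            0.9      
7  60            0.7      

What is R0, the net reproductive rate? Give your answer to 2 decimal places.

lx = nx/n0 = nx/300: 1, 0.75667…, 0.58667…, 0.51667…, 0.39, 0.28667…, 0.22667…, 0.2
lx·mx by age: 0, 0, 2.229333…, 1.653333…, 0.468, 0.372667…, 0.204…, 0.14
R0 = Σ lx·mx = 5.067333… → 5.07

5.07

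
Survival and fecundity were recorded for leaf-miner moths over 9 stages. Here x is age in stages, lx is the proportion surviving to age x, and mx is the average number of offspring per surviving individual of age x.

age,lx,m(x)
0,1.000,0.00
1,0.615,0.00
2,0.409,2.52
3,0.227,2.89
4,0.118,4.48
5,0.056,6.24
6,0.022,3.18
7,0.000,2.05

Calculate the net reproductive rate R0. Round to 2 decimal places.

lx·mx by age: 0, 0, 1.03068, 0.65603, 0.52864, 0.34944, 0.06996, 0
R0 = Σ lx·mx = 2.63475 → 2.63

2.63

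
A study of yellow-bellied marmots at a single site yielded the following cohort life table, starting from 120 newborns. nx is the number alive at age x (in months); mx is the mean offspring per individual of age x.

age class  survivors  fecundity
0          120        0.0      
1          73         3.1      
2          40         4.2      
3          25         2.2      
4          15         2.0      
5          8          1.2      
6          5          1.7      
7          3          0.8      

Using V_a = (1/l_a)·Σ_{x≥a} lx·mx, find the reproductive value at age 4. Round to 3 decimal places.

3.367

lx = nx/n0 = nx/120: 1, 0.60833…, 0.33333…, 0.20833…, 0.125, 0.06667…, 0.04167…, 0.025
lx·mx for x ≥ 4: 0.25, 0.08…, 0.070833…, 0.02 → sum = 0.420833…
V_4 = 0.420833… / l_4 = 0.420833… / 0.125 = 3.366667… → 3.367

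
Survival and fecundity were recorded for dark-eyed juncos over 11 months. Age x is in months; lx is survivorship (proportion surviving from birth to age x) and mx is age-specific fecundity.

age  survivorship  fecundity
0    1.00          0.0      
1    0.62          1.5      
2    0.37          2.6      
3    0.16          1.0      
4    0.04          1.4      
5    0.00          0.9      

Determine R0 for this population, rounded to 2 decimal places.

lx·mx by age: 0, 0.93, 0.962, 0.16, 0.056, 0
R0 = Σ lx·mx = 2.108 → 2.11

2.11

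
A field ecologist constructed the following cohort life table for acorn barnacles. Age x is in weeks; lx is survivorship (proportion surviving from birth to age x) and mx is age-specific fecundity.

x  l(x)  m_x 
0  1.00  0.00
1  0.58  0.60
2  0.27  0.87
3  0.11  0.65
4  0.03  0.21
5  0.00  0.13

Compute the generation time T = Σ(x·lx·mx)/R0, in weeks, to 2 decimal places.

1.60

lx·mx: 0, 0.348, 0.2349, 0.0715, 0.0063, 0 → R0 = 0.6607
x·lx·mx: 0, 0.348, 0.4698, 0.2145, 0.0252, 0 → Σ = 1.0575
T = 1.0575 / 0.6607 = 1.600575… → 1.60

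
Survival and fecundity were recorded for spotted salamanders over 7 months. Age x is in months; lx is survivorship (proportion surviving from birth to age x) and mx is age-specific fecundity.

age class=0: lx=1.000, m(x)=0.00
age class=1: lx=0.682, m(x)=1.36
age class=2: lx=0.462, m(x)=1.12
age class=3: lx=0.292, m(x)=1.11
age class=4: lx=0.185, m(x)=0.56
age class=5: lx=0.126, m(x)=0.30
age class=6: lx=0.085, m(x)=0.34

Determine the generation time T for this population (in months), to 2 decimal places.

1.91

lx·mx: 0, 0.92752, 0.51744, 0.32412, 0.1036, 0.0378, 0.0289 → R0 = 1.93938
x·lx·mx: 0, 0.92752, 1.03488, 0.97236, 0.4144, 0.189, 0.1734 → Σ = 3.71156
T = 3.71156 / 1.93938 = 1.913787… → 1.91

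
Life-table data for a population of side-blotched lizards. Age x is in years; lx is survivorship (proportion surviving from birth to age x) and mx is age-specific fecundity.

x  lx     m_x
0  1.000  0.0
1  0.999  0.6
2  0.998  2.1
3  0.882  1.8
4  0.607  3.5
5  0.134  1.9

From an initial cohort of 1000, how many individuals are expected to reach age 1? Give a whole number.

Expected survivors = N0 · l_1 = 1000 × 0.999 = 999 → 999

999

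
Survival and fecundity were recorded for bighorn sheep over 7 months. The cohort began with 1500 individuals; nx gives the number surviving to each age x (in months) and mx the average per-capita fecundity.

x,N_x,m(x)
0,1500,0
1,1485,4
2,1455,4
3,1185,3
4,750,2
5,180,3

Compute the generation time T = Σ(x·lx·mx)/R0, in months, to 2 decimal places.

2.13

lx = nx/n0 = nx/1500: 1, 0.99, 0.97, 0.79, 0.5, 0.12
lx·mx: 0, 3.96, 3.88, 2.37, 1, 0.36 → R0 = 11.57
x·lx·mx: 0, 3.96, 7.76, 7.11, 4, 1.8 → Σ = 24.63
T = 24.63 / 11.57 = 2.128781… → 2.13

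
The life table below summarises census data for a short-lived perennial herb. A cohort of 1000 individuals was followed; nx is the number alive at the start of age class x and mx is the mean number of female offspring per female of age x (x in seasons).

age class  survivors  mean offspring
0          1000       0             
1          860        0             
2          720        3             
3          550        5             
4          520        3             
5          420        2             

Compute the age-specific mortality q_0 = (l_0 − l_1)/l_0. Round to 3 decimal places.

0.140

lx = nx/n0 = nx/1000: 1, 0.86, 0.72, 0.55, 0.52, 0.42
q_0 = (l_0 − l_1) / l_0 = (1 − 0.86) / 1
     = 0.14 / 1 = 0.14 → 0.140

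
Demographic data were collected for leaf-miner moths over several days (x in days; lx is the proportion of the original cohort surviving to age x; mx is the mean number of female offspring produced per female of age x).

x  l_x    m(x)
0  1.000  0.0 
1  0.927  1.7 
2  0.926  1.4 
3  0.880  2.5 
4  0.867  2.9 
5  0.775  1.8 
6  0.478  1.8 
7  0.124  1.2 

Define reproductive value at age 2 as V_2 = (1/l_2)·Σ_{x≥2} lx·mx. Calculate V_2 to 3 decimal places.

9.087

lx·mx for x ≥ 2: 1.2964, 2.2, 2.5143, 1.395, 0.8604, 0.1488 → sum = 8.4149
V_2 = 8.4149 / l_2 = 8.4149 / 0.926 = 9.087365… → 9.087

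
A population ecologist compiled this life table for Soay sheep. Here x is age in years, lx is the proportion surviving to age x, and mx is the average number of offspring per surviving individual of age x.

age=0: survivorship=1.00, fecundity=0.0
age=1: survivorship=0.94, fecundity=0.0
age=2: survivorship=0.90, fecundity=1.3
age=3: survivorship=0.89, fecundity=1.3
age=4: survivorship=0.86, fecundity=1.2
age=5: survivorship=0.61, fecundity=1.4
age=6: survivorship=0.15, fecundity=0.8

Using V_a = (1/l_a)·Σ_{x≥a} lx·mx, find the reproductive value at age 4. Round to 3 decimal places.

2.333

lx·mx for x ≥ 4: 1.032, 0.854, 0.12 → sum = 2.006
V_4 = 2.006 / l_4 = 2.006 / 0.86 = 2.332558… → 2.333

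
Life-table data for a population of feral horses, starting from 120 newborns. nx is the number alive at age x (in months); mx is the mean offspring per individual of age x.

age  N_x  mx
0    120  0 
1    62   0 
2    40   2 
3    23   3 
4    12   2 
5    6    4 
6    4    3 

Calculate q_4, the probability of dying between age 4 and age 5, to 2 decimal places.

lx = nx/n0 = nx/120: 1, 0.51667…, 0.33333…, 0.19167…, 0.1, 0.05, 0.03333…
q_4 = (l_4 − l_5) / l_4 = (0.1 − 0.05) / 0.1
     = 0.05 / 0.1 = 0.5 → 0.50

0.50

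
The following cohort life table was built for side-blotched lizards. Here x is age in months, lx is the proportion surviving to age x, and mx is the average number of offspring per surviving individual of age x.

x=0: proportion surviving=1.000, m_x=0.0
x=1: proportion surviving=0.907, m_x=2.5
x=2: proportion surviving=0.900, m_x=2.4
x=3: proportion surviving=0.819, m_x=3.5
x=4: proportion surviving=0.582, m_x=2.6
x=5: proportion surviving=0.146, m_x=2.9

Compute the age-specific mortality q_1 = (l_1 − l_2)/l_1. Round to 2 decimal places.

0.01

q_1 = (l_1 − l_2) / l_1 = (0.907 − 0.9) / 0.907
     = 0.007 / 0.907 = 0.007718… → 0.01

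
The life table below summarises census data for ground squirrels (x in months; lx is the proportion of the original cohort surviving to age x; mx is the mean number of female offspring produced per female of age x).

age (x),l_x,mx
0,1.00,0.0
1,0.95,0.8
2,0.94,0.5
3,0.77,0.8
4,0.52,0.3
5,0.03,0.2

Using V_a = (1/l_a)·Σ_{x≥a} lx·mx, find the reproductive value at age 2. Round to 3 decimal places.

lx·mx for x ≥ 2: 0.47, 0.616, 0.156, 0.006 → sum = 1.248
V_2 = 1.248 / l_2 = 1.248 / 0.94 = 1.32766… → 1.328

1.328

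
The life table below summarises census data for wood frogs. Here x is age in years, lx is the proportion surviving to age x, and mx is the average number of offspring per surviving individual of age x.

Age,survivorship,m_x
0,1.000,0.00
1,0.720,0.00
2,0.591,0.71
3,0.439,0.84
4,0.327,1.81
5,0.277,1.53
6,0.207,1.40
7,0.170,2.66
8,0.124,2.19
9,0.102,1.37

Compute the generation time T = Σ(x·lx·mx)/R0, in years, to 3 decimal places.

lx·mx: 0, 0, 0.41961, 0.36876, 0.59187, 0.42381, 0.2898, 0.4522, 0.27156, 0.13974 → R0 = 2.95735
x·lx·mx: 0, 0, 0.83922, 1.10628, 2.36748, 2.11905, 1.7388, 3.1654, 2.17248, 1.25766 → Σ = 14.76637
T = 14.76637 / 2.95735 = 4.993109… → 4.993

4.993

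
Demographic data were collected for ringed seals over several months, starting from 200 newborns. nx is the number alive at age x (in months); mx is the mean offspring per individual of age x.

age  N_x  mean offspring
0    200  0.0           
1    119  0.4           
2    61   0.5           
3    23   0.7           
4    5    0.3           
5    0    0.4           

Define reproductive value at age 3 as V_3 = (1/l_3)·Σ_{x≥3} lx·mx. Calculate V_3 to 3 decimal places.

0.765

lx = nx/n0 = nx/200: 1, 0.595, 0.305, 0.115, 0.025, 0
lx·mx for x ≥ 3: 0.0805, 0.0075, 0 → sum = 0.088
V_3 = 0.088 / l_3 = 0.088 / 0.115 = 0.765217… → 0.765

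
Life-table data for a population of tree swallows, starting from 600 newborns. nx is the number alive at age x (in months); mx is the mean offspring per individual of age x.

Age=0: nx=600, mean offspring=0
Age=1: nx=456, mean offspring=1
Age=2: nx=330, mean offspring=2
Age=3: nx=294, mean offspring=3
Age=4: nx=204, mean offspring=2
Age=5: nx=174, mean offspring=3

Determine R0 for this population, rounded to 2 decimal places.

lx = nx/n0 = nx/600: 1, 0.76, 0.55, 0.49, 0.34, 0.29
lx·mx by age: 0, 0.76, 1.1, 1.47, 0.68, 0.87
R0 = Σ lx·mx = 4.88 → 4.88

4.88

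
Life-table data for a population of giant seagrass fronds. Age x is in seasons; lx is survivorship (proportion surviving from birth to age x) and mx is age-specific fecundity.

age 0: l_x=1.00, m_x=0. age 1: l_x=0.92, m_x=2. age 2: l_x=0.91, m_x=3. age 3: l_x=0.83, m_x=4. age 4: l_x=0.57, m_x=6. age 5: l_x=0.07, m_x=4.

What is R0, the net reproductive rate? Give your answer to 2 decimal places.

lx·mx by age: 0, 1.84, 2.73, 3.32, 3.42, 0.28
R0 = Σ lx·mx = 11.59 → 11.59

11.59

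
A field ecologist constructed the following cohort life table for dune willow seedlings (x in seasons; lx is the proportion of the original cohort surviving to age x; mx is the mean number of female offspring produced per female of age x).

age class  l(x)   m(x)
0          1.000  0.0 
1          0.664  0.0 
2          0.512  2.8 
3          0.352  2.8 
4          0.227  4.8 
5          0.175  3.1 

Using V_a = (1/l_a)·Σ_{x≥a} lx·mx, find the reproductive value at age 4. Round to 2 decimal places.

lx·mx for x ≥ 4: 1.0896, 0.5425 → sum = 1.6321
V_4 = 1.6321 / l_4 = 1.6321 / 0.227 = 7.189868… → 7.19

7.19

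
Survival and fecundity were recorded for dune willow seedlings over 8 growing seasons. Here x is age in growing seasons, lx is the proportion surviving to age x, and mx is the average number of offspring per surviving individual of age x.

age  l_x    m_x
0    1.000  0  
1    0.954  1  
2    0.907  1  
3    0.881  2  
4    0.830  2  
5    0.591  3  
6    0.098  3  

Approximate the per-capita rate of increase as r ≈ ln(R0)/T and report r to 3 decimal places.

R0 = Σ lx·mx = 0 + 0.954 + 0.907 + 1.762 + 1.66 + 1.773 + 0.294 = 7.35
Σ x·lx·mx = 25.323; T = 25.323/7.35 = 3.44531…
r ≈ ln(R0)/T = ln(7.35)/3.44531… = 0.57896… → 0.579

0.579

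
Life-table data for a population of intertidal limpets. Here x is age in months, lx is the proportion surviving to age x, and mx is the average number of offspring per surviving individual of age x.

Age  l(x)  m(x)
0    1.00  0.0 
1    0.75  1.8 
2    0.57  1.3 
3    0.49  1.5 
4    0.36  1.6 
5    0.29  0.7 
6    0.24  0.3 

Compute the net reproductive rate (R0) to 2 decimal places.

lx·mx by age: 0, 1.35, 0.741, 0.735, 0.576, 0.203, 0.072
R0 = Σ lx·mx = 3.677 → 3.68

3.68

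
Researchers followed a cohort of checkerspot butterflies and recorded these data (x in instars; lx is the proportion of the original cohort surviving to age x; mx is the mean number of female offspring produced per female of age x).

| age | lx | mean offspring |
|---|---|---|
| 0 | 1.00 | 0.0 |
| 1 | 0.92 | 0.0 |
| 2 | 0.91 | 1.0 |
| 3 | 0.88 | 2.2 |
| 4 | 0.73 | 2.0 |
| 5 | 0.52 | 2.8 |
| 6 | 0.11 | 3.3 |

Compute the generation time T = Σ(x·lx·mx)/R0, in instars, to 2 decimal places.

lx·mx: 0, 0, 0.91, 1.936, 1.46, 1.456, 0.363 → R0 = 6.125
x·lx·mx: 0, 0, 1.82, 5.808, 5.84, 7.28, 2.178 → Σ = 22.926
T = 22.926 / 6.125 = 3.74302… → 3.74

3.74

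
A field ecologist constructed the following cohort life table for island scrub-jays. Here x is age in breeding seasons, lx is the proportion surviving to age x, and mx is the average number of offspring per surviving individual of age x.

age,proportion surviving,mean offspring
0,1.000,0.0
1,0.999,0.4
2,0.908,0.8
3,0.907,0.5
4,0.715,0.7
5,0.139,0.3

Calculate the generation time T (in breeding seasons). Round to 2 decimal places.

lx·mx: 0, 0.3996, 0.7264, 0.4535, 0.5005, 0.0417 → R0 = 2.1217
x·lx·mx: 0, 0.3996, 1.4528, 1.3605, 2.002, 0.2085 → Σ = 5.4234
T = 5.4234 / 2.1217 = 2.556158… → 2.56

2.56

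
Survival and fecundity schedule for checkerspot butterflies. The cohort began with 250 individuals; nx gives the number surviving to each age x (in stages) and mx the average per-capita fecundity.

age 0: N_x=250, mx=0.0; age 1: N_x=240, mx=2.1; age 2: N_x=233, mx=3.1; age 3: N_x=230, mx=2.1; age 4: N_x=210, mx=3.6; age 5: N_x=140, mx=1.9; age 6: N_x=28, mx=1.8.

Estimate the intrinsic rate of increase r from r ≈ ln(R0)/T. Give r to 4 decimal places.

0.8321

lx = nx/n0 = nx/250: 1, 0.96, 0.932, 0.92, 0.84, 0.56, 0.112
R0 = Σ lx·mx = 0 + 2.016 + 2.8892 + 1.932 + 3.024 + 1.064 + 0.2016 = 11.1268
Σ x·lx·mx = 32.216; T = 32.216/11.1268 = 2.89535…
r ≈ ln(R0)/T = ln(11.1268)/2.89535… = 0.832146… → 0.8321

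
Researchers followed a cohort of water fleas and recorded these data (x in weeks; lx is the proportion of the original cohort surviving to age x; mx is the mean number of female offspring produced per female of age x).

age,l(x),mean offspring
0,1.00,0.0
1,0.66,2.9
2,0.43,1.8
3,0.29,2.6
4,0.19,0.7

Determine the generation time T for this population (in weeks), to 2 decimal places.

1.75

lx·mx: 0, 1.914, 0.774, 0.754, 0.133 → R0 = 3.575
x·lx·mx: 0, 1.914, 1.548, 2.262, 0.532 → Σ = 6.256
T = 6.256 / 3.575 = 1.74993… → 1.75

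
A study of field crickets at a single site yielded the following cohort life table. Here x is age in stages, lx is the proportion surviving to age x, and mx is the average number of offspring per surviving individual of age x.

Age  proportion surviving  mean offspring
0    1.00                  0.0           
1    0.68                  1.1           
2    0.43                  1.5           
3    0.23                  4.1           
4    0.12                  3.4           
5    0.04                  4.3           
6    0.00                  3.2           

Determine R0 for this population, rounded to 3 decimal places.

2.916

lx·mx by age: 0, 0.748, 0.645, 0.943, 0.408, 0.172, 0
R0 = Σ lx·mx = 2.916 → 2.916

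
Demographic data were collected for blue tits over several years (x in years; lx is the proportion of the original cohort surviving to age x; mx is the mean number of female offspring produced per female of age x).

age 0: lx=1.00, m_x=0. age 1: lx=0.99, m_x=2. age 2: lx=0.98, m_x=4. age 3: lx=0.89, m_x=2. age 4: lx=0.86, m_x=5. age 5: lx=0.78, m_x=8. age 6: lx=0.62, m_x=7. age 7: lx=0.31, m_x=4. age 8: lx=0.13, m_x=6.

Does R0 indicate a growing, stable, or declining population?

R0 = Σ lx·mx = 0 + 1.98 + 3.92 + 1.78 + 4.3 + 6.24 + 4.34 + 1.24 + 0.78 = 24.58
R0 > 1, so the population is growing.

growing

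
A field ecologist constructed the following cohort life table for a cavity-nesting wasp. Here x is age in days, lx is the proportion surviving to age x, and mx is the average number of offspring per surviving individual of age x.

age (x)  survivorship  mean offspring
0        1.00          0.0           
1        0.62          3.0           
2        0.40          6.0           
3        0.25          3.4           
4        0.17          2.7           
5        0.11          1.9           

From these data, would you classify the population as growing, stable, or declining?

growing

R0 = Σ lx·mx = 0 + 1.86 + 2.4 + 0.85 + 0.459 + 0.209 = 5.778
R0 > 1, so the population is growing.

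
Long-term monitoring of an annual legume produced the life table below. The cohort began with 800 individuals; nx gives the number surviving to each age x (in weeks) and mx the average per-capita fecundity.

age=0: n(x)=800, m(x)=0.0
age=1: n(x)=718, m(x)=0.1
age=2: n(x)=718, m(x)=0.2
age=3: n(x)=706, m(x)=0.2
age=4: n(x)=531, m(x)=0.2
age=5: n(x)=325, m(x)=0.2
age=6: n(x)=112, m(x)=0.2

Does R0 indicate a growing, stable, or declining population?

declining

lx = nx/n0 = nx/800: 1, 0.8975, 0.8975, 0.8825, 0.66375, 0.40625, 0.14
R0 = Σ lx·mx = 0 + 0.08975 + 0.1795 + 0.1765 + 0.13275 + 0.08125 + 0.028 = 0.68775
R0 < 1, so the population is declining.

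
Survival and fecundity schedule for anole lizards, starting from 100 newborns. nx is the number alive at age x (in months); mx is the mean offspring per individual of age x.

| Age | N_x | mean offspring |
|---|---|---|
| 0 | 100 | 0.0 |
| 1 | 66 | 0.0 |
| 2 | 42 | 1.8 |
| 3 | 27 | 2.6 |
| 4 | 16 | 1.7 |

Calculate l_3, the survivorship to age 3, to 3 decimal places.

l_3 = n_3/n_0 = 27/100 = 0.27 → 0.270

0.270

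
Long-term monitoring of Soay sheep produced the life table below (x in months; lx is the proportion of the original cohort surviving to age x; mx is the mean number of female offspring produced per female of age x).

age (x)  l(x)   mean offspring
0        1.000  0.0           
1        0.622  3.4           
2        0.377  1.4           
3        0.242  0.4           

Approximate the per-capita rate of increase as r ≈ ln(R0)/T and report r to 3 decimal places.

0.798

R0 = Σ lx·mx = 0 + 2.1148 + 0.5278 + 0.0968 = 2.7394
Σ x·lx·mx = 3.4608; T = 3.4608/2.7394 = 1.26334…
r ≈ ln(R0)/T = ln(2.7394)/1.26334… = 0.79768… → 0.798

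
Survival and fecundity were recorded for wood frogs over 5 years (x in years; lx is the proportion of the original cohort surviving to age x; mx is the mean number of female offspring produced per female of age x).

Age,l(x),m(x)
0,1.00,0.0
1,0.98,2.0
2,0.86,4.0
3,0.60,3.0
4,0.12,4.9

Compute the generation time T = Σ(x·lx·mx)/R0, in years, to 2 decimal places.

2.13

lx·mx: 0, 1.96, 3.44, 1.8, 0.588 → R0 = 7.788
x·lx·mx: 0, 1.96, 6.88, 5.4, 2.352 → Σ = 16.592
T = 16.592 / 7.788 = 2.130457… → 2.13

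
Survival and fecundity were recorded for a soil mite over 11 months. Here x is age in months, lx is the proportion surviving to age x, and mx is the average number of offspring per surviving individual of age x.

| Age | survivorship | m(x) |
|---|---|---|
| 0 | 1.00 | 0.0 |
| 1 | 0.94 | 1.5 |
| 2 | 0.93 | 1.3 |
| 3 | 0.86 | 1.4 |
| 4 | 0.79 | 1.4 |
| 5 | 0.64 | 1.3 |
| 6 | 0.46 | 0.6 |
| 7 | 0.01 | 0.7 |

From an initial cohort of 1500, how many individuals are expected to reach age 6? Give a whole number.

690

Expected survivors = N0 · l_6 = 1500 × 0.46 = 690 → 690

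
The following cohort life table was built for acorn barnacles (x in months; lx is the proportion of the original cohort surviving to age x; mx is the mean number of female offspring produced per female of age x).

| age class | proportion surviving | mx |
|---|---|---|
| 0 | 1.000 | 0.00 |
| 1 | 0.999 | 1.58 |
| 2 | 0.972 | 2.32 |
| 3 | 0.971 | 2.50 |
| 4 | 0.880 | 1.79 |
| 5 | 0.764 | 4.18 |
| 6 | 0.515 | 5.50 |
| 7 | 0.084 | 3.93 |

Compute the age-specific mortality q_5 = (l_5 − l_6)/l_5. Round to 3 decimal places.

0.326

q_5 = (l_5 − l_6) / l_5 = (0.764 − 0.515) / 0.764
     = 0.249 / 0.764 = 0.325916… → 0.326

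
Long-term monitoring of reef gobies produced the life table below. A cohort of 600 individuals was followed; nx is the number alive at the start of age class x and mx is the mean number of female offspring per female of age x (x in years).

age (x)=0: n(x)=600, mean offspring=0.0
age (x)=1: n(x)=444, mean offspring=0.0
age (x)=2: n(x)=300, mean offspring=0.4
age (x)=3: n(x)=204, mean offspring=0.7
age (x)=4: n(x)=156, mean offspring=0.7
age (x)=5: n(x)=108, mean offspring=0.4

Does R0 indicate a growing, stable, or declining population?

declining

lx = nx/n0 = nx/600: 1, 0.74, 0.5, 0.34, 0.26, 0.18
R0 = Σ lx·mx = 0 + 0 + 0.2 + 0.238 + 0.182 + 0.072 = 0.692
R0 < 1, so the population is declining.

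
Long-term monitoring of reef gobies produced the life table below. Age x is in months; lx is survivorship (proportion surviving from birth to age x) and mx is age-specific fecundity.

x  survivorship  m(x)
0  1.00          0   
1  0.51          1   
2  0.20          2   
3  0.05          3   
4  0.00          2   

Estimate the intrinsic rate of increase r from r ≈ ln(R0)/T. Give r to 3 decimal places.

R0 = Σ lx·mx = 0 + 0.51 + 0.4 + 0.15 + 0 = 1.06
Σ x·lx·mx = 1.76; T = 1.76/1.06 = 1.66038…
r ≈ ln(R0)/T = ln(1.06)/1.66038… = 0.03509… → 0.035

0.035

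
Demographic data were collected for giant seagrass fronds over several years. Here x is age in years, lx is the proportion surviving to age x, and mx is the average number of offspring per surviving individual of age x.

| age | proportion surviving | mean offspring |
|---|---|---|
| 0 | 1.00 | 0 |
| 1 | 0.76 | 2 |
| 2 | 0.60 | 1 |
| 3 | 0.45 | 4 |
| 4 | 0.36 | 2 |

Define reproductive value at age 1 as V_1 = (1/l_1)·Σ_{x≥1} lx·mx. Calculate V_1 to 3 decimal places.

6.105

lx·mx for x ≥ 1: 1.52, 0.6, 1.8, 0.72 → sum = 4.64
V_1 = 4.64 / l_1 = 4.64 / 0.76 = 6.105263… → 6.105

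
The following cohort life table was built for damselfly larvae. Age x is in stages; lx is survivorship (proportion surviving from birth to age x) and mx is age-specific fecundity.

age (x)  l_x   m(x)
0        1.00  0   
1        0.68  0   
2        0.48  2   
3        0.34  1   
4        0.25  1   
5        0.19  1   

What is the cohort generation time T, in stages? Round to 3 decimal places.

2.810

lx·mx: 0, 0, 0.96, 0.34, 0.25, 0.19 → R0 = 1.74
x·lx·mx: 0, 0, 1.92, 1.02, 1, 0.95 → Σ = 4.89
T = 4.89 / 1.74 = 2.810345… → 2.810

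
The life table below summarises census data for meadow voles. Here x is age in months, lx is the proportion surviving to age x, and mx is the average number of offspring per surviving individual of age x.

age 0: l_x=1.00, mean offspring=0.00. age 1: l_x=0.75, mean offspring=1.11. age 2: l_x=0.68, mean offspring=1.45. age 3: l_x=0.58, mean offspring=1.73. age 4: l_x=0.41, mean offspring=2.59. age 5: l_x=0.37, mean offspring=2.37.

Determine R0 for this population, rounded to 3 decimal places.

lx·mx by age: 0, 0.8325, 0.986, 1.0034, 1.0619, 0.8769
R0 = Σ lx·mx = 4.7607 → 4.761

4.761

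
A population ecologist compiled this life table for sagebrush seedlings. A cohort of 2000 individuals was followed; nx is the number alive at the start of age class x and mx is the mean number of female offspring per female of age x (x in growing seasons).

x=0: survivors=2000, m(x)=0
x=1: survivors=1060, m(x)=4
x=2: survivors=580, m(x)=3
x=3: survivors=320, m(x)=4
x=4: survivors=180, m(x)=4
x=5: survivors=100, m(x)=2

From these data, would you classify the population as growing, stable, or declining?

growing

lx = nx/n0 = nx/2000: 1, 0.53, 0.29, 0.16, 0.09, 0.05
R0 = Σ lx·mx = 0 + 2.12 + 0.87 + 0.64 + 0.36 + 0.1 = 4.09
R0 > 1, so the population is growing.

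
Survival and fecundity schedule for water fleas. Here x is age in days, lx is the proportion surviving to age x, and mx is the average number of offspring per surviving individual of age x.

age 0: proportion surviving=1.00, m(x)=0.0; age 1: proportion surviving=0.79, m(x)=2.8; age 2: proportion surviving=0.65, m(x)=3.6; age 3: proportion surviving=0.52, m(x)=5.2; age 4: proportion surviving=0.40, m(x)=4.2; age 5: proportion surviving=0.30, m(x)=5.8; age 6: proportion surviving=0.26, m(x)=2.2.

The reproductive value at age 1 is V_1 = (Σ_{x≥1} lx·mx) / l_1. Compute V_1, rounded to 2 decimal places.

14.24

lx·mx for x ≥ 1: 2.212, 2.34, 2.704, 1.68, 1.74, 0.572 → sum = 11.248
V_1 = 11.248 / l_1 = 11.248 / 0.79 = 14.237975… → 14.24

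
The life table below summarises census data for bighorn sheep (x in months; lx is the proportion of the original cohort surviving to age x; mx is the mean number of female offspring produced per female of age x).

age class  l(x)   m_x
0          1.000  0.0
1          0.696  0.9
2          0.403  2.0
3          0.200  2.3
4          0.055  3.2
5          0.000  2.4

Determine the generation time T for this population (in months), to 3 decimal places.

2.090

lx·mx: 0, 0.6264, 0.806, 0.46, 0.176, 0 → R0 = 2.0684
x·lx·mx: 0, 0.6264, 1.612, 1.38, 0.704, 0 → Σ = 4.3224
T = 4.3224 / 2.0684 = 2.089731… → 2.090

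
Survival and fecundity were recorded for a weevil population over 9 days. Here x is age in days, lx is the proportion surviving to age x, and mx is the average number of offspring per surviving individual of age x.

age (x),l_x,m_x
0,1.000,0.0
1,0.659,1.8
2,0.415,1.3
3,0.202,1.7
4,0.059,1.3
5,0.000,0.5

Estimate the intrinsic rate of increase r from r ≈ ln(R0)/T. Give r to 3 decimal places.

R0 = Σ lx·mx = 0 + 1.1862 + 0.5395 + 0.3434 + 0.0767 + 0 = 2.1458
Σ x·lx·mx = 3.6022; T = 3.6022/2.1458 = 1.67872…
r ≈ ln(R0)/T = ln(2.1458)/1.67872… = 0.45482… → 0.455

0.455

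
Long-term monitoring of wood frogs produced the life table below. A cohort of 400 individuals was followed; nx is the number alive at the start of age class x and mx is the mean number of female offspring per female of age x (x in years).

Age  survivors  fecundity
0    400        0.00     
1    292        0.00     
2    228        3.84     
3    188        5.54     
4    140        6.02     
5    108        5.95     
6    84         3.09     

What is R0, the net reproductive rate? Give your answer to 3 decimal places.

9.155

lx = nx/n0 = nx/400: 1, 0.73, 0.57, 0.47, 0.35, 0.27, 0.21
lx·mx by age: 0, 0, 2.1888, 2.6038, 2.107, 1.6065, 0.6489
R0 = Σ lx·mx = 9.155 → 9.155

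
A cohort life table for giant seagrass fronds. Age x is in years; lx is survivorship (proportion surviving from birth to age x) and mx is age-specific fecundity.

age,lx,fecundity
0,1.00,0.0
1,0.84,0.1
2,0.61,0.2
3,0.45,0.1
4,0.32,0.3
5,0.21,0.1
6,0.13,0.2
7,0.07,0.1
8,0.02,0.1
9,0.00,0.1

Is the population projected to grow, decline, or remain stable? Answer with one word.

declining

R0 = Σ lx·mx = 0 + 0.084 + 0.122 + 0.045 + 0.096 + 0.021 + 0.026 + 0.007 + 0.002 + 0 = 0.403
R0 < 1, so the population is declining.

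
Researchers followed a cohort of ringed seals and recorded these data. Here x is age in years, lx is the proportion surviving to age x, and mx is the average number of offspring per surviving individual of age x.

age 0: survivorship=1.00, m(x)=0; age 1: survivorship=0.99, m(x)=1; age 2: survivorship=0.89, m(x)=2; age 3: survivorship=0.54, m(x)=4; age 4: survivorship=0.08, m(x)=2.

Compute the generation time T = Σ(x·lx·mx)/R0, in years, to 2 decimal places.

lx·mx: 0, 0.99, 1.78, 2.16, 0.16 → R0 = 5.09
x·lx·mx: 0, 0.99, 3.56, 6.48, 0.64 → Σ = 11.67
T = 11.67 / 5.09 = 2.292731… → 2.29

2.29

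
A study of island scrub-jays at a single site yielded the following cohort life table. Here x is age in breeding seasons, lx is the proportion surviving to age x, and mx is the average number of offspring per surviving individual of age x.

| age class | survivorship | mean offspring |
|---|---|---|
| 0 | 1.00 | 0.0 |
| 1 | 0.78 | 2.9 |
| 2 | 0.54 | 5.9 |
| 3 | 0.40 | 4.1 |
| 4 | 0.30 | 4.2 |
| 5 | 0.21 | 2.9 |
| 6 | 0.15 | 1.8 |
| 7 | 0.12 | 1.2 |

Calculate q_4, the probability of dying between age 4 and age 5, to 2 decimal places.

0.30

q_4 = (l_4 − l_5) / l_4 = (0.3 − 0.21) / 0.3
     = 0.09 / 0.3 = 0.3 → 0.30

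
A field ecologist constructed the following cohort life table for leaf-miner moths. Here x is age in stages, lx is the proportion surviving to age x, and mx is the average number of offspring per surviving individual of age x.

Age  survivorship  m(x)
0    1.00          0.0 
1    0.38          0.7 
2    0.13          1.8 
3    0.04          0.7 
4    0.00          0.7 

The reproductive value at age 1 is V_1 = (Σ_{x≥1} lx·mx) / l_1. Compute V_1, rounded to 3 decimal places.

lx·mx for x ≥ 1: 0.266, 0.234, 0.028, 0 → sum = 0.528
V_1 = 0.528 / l_1 = 0.528 / 0.38 = 1.389474… → 1.389

1.389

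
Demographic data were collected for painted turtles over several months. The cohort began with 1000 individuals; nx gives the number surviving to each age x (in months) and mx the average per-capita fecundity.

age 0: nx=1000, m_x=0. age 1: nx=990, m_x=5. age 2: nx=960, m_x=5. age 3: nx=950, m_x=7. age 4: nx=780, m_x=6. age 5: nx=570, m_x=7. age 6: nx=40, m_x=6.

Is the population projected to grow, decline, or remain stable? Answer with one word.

lx = nx/n0 = nx/1000: 1, 0.99, 0.96, 0.95, 0.78, 0.57, 0.04
R0 = Σ lx·mx = 0 + 4.95 + 4.8 + 6.65 + 4.68 + 3.99 + 0.24 = 25.31
R0 > 1, so the population is growing.

growing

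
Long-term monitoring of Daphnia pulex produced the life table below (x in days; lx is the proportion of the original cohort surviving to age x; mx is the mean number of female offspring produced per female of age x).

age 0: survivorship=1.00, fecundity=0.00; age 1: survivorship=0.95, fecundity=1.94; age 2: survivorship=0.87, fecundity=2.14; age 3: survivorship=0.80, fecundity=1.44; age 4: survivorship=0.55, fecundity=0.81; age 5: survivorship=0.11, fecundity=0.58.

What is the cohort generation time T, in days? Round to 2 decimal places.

lx·mx: 0, 1.843, 1.8618, 1.152, 0.4455, 0.0638 → R0 = 5.3661
x·lx·mx: 0, 1.843, 3.7236, 3.456, 1.782, 0.319 → Σ = 11.1236
T = 11.1236 / 5.3661 = 2.072939… → 2.07

2.07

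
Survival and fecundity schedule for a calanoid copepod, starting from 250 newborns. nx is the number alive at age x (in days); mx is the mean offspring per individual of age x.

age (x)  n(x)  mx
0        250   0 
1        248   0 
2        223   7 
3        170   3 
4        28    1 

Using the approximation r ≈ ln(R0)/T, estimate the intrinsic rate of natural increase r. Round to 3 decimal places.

0.937

lx = nx/n0 = nx/250: 1, 0.992, 0.892, 0.68, 0.112
R0 = Σ lx·mx = 0 + 0 + 6.244 + 2.04 + 0.112 = 8.396
Σ x·lx·mx = 19.056; T = 19.056/8.396 = 2.26965…
r ≈ ln(R0)/T = ln(8.396)/2.26965… = 0.93748… → 0.937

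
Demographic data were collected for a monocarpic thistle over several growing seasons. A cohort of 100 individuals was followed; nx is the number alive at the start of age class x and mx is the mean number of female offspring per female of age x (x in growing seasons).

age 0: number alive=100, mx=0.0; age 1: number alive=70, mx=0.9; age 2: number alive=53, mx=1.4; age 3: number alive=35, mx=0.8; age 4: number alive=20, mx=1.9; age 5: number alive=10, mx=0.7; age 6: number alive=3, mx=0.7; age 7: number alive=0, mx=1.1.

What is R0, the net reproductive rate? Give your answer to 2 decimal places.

2.12

lx = nx/n0 = nx/100: 1, 0.7, 0.53, 0.35, 0.2, 0.1, 0.03, 0
lx·mx by age: 0, 0.63, 0.742, 0.28, 0.38, 0.07, 0.021, 0
R0 = Σ lx·mx = 2.123 → 2.12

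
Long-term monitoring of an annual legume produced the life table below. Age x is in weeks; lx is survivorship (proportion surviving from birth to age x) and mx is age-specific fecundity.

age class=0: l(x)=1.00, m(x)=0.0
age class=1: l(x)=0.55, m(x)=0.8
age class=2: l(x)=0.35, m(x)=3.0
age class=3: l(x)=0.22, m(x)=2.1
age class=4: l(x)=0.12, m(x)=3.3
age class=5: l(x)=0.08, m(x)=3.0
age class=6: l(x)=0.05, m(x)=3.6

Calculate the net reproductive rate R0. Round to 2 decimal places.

lx·mx by age: 0, 0.44, 1.05, 0.462, 0.396, 0.24, 0.18
R0 = Σ lx·mx = 2.768 → 2.77

2.77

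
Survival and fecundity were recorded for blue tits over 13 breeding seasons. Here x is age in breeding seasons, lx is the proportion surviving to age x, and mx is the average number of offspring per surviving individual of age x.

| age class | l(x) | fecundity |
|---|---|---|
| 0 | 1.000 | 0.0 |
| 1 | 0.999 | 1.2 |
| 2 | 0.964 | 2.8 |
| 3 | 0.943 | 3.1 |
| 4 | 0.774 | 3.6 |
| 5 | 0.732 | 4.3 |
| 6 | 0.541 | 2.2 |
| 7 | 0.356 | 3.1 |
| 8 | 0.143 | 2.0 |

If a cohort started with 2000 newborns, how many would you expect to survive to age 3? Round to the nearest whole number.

1886

Expected survivors = N0 · l_3 = 2000 × 0.943 = 1886 → 1886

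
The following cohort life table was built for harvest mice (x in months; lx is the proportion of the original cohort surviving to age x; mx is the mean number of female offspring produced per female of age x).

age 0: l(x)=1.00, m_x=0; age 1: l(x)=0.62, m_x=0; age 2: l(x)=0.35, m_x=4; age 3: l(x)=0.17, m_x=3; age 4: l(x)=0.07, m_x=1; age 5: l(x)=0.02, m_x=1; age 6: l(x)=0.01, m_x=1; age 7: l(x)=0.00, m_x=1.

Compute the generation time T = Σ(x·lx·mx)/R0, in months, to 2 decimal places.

lx·mx: 0, 0, 1.4, 0.51, 0.07, 0.02, 0.01, 0 → R0 = 2.01
x·lx·mx: 0, 0, 2.8, 1.53, 0.28, 0.1, 0.06, 0 → Σ = 4.77
T = 4.77 / 2.01 = 2.373134… → 2.37

2.37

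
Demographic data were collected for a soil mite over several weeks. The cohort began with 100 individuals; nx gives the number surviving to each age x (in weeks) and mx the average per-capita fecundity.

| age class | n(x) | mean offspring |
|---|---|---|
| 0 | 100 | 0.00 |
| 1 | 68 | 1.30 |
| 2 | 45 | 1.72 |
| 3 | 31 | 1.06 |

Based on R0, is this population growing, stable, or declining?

lx = nx/n0 = nx/100: 1, 0.68, 0.45, 0.31
R0 = Σ lx·mx = 0 + 0.884 + 0.774 + 0.3286 = 1.9866
R0 > 1, so the population is growing.

growing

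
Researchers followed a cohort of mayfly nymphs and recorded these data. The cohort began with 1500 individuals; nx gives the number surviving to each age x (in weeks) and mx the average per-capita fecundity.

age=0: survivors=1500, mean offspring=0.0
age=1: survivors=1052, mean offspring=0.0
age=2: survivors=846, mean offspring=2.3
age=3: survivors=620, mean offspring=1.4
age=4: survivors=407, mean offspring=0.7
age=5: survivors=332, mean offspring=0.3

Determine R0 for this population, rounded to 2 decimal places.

2.13

lx = nx/n0 = nx/1500: 1, 0.70133…, 0.564, 0.41333…, 0.27133…, 0.22133…
lx·mx by age: 0, 0, 1.2972, 0.578667…, 0.189933…, 0.0664…
R0 = Σ lx·mx = 2.1322… → 2.13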